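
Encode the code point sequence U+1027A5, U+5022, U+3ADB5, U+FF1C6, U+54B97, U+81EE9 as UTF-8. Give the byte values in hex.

U+1027A5: 4-byte form → F4 82 9E A5.
U+5022: 3-byte form → E5 80 A2.
U+3ADB5: 4-byte form → F0 BA B6 B5.
U+FF1C6: 4-byte form → F3 BF 87 86.
U+54B97: 4-byte form → F1 94 AE 97.
U+81EE9: 4-byte form → F2 81 BB A9.
Concatenated (23 bytes): F4 82 9E A5 E5 80 A2 F0 BA B6 B5 F3 BF 87 86 F1 94 AE 97 F2 81 BB A9.

F4 82 9E A5 E5 80 A2 F0 BA B6 B5 F3 BF 87 86 F1 94 AE 97 F2 81 BB A9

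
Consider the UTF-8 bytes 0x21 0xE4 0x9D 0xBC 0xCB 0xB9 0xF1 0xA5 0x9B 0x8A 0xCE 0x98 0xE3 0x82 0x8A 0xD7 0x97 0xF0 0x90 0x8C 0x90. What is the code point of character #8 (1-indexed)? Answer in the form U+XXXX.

Offset 0: leading byte 0x21 = 00100001 → 1-byte char #1 = 21.
Offset 1: leading byte 0xE4 = 11100100 → 3-byte char #2 = E4 9D BC.
Offset 4: leading byte 0xCB = 11001011 → 2-byte char #3 = CB B9.
Offset 6: leading byte 0xF1 = 11110001 → 4-byte char #4 = F1 A5 9B 8A.
Offset 10: leading byte 0xCE = 11001110 → 2-byte char #5 = CE 98.
Offset 12: leading byte 0xE3 = 11100011 → 3-byte char #6 = E3 82 8A.
Offset 15: leading byte 0xD7 = 11010111 → 2-byte char #7 = D7 97.
Offset 17: leading byte 0xF0 = 11110000 → 4-byte char #8 = F0 90 8C 90.
Leading byte 0xF0 = 11110000 matches 11110xxx → 4-byte sequence.
Byte 1: 0xF0 = 11110000, payload 000 (3 bits).
Byte 2: 0x90 = 10010000 (10xxxxxx ✓), payload 010000.
Byte 3: 0x8C = 10001100 (10xxxxxx ✓), payload 001100.
Byte 4: 0x90 = 10010000 (10xxxxxx ✓), payload 010000.
Concatenate: 000010000001100010000 = 0x10310 (21 bits → U+10310).

U+10310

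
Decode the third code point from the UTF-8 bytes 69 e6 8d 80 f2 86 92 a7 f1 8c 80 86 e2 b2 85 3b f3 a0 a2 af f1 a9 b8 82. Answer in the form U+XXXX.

U+864A7

Offset 0: leading byte 0x69 = 01101001 → 1-byte char #1 = 69.
Offset 1: leading byte 0xE6 = 11100110 → 3-byte char #2 = E6 8D 80.
Offset 4: leading byte 0xF2 = 11110010 → 4-byte char #3 = F2 86 92 A7.
Leading byte 0xF2 = 11110010 matches 11110xxx → 4-byte sequence.
Byte 1: 0xF2 = 11110010, payload 010 (3 bits).
Byte 2: 0x86 = 10000110 (10xxxxxx ✓), payload 000110.
Byte 3: 0x92 = 10010010 (10xxxxxx ✓), payload 010010.
Byte 4: 0xA7 = 10100111 (10xxxxxx ✓), payload 100111.
Concatenate: 010000110010010100111 = 0x864A7 (21 bits → U+864A7).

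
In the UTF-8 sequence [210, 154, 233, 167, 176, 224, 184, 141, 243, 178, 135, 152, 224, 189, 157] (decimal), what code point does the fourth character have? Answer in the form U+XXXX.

U+F21D8

Offset 0: leading byte 0xD2 = 11010010 → 2-byte char #1 = D2 9A.
Offset 2: leading byte 0xE9 = 11101001 → 3-byte char #2 = E9 A7 B0.
Offset 5: leading byte 0xE0 = 11100000 → 3-byte char #3 = E0 B8 8D.
Offset 8: leading byte 0xF3 = 11110011 → 4-byte char #4 = F3 B2 87 98.
Leading byte 0xF3 = 11110011 matches 11110xxx → 4-byte sequence.
Byte 1: 0xF3 = 11110011, payload 011 (3 bits).
Byte 2: 0xB2 = 10110010 (10xxxxxx ✓), payload 110010.
Byte 3: 0x87 = 10000111 (10xxxxxx ✓), payload 000111.
Byte 4: 0x98 = 10011000 (10xxxxxx ✓), payload 011000.
Concatenate: 011110010000111011000 = 0xF21D8 (21 bits → U+F21D8).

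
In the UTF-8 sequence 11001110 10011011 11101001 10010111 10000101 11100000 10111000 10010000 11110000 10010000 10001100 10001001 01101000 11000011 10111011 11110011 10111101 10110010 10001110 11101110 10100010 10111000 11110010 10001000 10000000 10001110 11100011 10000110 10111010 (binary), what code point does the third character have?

U+0E10

Offset 0: leading byte 0xCE = 11001110 → 2-byte char #1 = CE 9B.
Offset 2: leading byte 0xE9 = 11101001 → 3-byte char #2 = E9 97 85.
Offset 5: leading byte 0xE0 = 11100000 → 3-byte char #3 = E0 B8 90.
Leading byte 0xE0 = 11100000 matches 1110xxxx → 3-byte sequence.
Byte 1: 0xE0 = 11100000, payload 0000 (4 bits).
Byte 2: 0xB8 = 10111000 (10xxxxxx ✓), payload 111000.
Byte 3: 0x90 = 10010000 (10xxxxxx ✓), payload 010000.
Concatenate: 0000111000010000 = 0xE10 (16 bits → U+0E10).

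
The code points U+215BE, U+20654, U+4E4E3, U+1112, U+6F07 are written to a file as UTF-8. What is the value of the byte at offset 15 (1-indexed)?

1-indexed offset 15 is 0-indexed offset 14.
U+215BE → 4-byte form F0 A1 96 BE at offsets 0–3.
U+20654 → 4-byte form F0 A0 99 94 at offsets 4–7.
U+4E4E3 → 4-byte form F1 8E 93 A3 at offsets 8–11.
U+1112 → 3-byte form E1 84 92 at offsets 12–14.
Offset 14 falls in char 4's range; it's byte 3 of E1 84 92 = 0x92.

0x92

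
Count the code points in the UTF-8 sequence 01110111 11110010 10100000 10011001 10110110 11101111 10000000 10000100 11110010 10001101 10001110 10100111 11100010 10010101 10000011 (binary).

5

Byte at offset 0: 0x77 = 01110111 → 1-byte char (#1). Advance 1.
Byte at offset 1: 0xF2 = 11110010 → 4-byte char (#2). Advance 4.
Byte at offset 5: 0xEF = 11101111 → 3-byte char (#3). Advance 3.
Byte at offset 8: 0xF2 = 11110010 → 4-byte char (#4). Advance 4.
Byte at offset 12: 0xE2 = 11100010 → 3-byte char (#5). Advance 3.
Reached end at offset 15 after 5 code points.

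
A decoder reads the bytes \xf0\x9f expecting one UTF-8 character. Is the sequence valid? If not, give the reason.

invalid (sequence truncated)

Leading byte 0xF0 = 11110000 → 4-byte form, but only 2 bytes are present.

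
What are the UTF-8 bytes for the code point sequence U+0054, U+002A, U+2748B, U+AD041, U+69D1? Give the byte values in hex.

54 2A F0 A7 92 8B F2 AD 81 81 E6 A7 91

U+0054: 1-byte form → 54.
U+002A: 1-byte form → 2A.
U+2748B: 4-byte form → F0 A7 92 8B.
U+AD041: 4-byte form → F2 AD 81 81.
U+69D1: 3-byte form → E6 A7 91.
Concatenated (13 bytes): 54 2A F0 A7 92 8B F2 AD 81 81 E6 A7 91.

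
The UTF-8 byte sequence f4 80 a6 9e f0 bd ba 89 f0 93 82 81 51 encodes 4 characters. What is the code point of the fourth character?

U+0051

Offset 0: leading byte 0xF4 = 11110100 → 4-byte char #1 = F4 80 A6 9E.
Offset 4: leading byte 0xF0 = 11110000 → 4-byte char #2 = F0 BD BA 89.
Offset 8: leading byte 0xF0 = 11110000 → 4-byte char #3 = F0 93 82 81.
Offset 12: leading byte 0x51 = 01010001 → 1-byte char #4 = 51.
Leading byte 0x51 = 01010001 matches 0xxxxxxx → 1-byte sequence.
Byte 1: 0x51 = 01010001, payload 1010001 (7 bits).
Concatenate: 1010001 = 0x51 (7 bits → U+0051).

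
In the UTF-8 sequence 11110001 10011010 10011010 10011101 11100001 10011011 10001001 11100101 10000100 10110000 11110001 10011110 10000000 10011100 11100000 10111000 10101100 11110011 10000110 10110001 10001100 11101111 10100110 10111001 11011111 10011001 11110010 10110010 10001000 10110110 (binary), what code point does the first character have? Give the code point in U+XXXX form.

U+5A69D

Offset 0: leading byte 0xF1 = 11110001 → 4-byte char #1 = F1 9A 9A 9D.
Leading byte 0xF1 = 11110001 matches 11110xxx → 4-byte sequence.
Byte 1: 0xF1 = 11110001, payload 001 (3 bits).
Byte 2: 0x9A = 10011010 (10xxxxxx ✓), payload 011010.
Byte 3: 0x9A = 10011010 (10xxxxxx ✓), payload 011010.
Byte 4: 0x9D = 10011101 (10xxxxxx ✓), payload 011101.
Concatenate: 001011010011010011101 = 0x5A69D (21 bits → U+5A69D).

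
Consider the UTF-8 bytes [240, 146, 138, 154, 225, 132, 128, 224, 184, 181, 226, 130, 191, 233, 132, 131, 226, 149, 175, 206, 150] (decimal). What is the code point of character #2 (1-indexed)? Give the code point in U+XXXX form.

U+1100

Offset 0: leading byte 0xF0 = 11110000 → 4-byte char #1 = F0 92 8A 9A.
Offset 4: leading byte 0xE1 = 11100001 → 3-byte char #2 = E1 84 80.
Leading byte 0xE1 = 11100001 matches 1110xxxx → 3-byte sequence.
Byte 1: 0xE1 = 11100001, payload 0001 (4 bits).
Byte 2: 0x84 = 10000100 (10xxxxxx ✓), payload 000100.
Byte 3: 0x80 = 10000000 (10xxxxxx ✓), payload 000000.
Concatenate: 0001000100000000 = 0x1100 (16 bits → U+1100).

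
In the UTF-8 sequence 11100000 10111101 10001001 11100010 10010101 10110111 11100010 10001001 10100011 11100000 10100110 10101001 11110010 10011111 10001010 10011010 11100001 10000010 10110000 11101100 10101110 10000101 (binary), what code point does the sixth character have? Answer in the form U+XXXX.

Offset 0: leading byte 0xE0 = 11100000 → 3-byte char #1 = E0 BD 89.
Offset 3: leading byte 0xE2 = 11100010 → 3-byte char #2 = E2 95 B7.
Offset 6: leading byte 0xE2 = 11100010 → 3-byte char #3 = E2 89 A3.
Offset 9: leading byte 0xE0 = 11100000 → 3-byte char #4 = E0 A6 A9.
Offset 12: leading byte 0xF2 = 11110010 → 4-byte char #5 = F2 9F 8A 9A.
Offset 16: leading byte 0xE1 = 11100001 → 3-byte char #6 = E1 82 B0.
Leading byte 0xE1 = 11100001 matches 1110xxxx → 3-byte sequence.
Byte 1: 0xE1 = 11100001, payload 0001 (4 bits).
Byte 2: 0x82 = 10000010 (10xxxxxx ✓), payload 000010.
Byte 3: 0xB0 = 10110000 (10xxxxxx ✓), payload 110000.
Concatenate: 0001000010110000 = 0x10B0 (16 bits → U+10B0).

U+10B0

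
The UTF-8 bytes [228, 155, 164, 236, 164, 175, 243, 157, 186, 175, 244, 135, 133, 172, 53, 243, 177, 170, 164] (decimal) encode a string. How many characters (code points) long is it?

6

Byte at offset 0: 0xE4 = 11100100 → 3-byte char (#1). Advance 3.
Byte at offset 3: 0xEC = 11101100 → 3-byte char (#2). Advance 3.
Byte at offset 6: 0xF3 = 11110011 → 4-byte char (#3). Advance 4.
Byte at offset 10: 0xF4 = 11110100 → 4-byte char (#4). Advance 4.
Byte at offset 14: 0x35 = 00110101 → 1-byte char (#5). Advance 1.
Byte at offset 15: 0xF3 = 11110011 → 4-byte char (#6). Advance 4.
Reached end at offset 19 after 6 code points.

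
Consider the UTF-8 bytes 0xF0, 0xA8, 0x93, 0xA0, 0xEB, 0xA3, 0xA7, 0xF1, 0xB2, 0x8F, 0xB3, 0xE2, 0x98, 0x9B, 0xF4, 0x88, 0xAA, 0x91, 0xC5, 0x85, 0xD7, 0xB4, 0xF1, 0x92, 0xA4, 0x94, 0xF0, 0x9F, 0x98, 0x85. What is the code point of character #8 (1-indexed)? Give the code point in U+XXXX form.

U+52914

Offset 0: leading byte 0xF0 = 11110000 → 4-byte char #1 = F0 A8 93 A0.
Offset 4: leading byte 0xEB = 11101011 → 3-byte char #2 = EB A3 A7.
Offset 7: leading byte 0xF1 = 11110001 → 4-byte char #3 = F1 B2 8F B3.
Offset 11: leading byte 0xE2 = 11100010 → 3-byte char #4 = E2 98 9B.
Offset 14: leading byte 0xF4 = 11110100 → 4-byte char #5 = F4 88 AA 91.
Offset 18: leading byte 0xC5 = 11000101 → 2-byte char #6 = C5 85.
Offset 20: leading byte 0xD7 = 11010111 → 2-byte char #7 = D7 B4.
Offset 22: leading byte 0xF1 = 11110001 → 4-byte char #8 = F1 92 A4 94.
Leading byte 0xF1 = 11110001 matches 11110xxx → 4-byte sequence.
Byte 1: 0xF1 = 11110001, payload 001 (3 bits).
Byte 2: 0x92 = 10010010 (10xxxxxx ✓), payload 010010.
Byte 3: 0xA4 = 10100100 (10xxxxxx ✓), payload 100100.
Byte 4: 0x94 = 10010100 (10xxxxxx ✓), payload 010100.
Concatenate: 001010010100100010100 = 0x52914 (21 bits → U+52914).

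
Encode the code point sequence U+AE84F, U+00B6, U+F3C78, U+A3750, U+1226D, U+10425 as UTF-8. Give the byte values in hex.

F2 AE A1 8F C2 B6 F3 B3 B1 B8 F2 A3 9D 90 F0 92 89 AD F0 90 90 A5

U+AE84F: 4-byte form → F2 AE A1 8F.
U+00B6: 2-byte form → C2 B6.
U+F3C78: 4-byte form → F3 B3 B1 B8.
U+A3750: 4-byte form → F2 A3 9D 90.
U+1226D: 4-byte form → F0 92 89 AD.
U+10425: 4-byte form → F0 90 90 A5.
Concatenated (22 bytes): F2 AE A1 8F C2 B6 F3 B3 B1 B8 F2 A3 9D 90 F0 92 89 AD F0 90 90 A5.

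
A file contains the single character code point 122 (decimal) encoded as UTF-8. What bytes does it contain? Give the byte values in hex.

7A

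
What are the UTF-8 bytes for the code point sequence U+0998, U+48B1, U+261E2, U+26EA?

U+0998: 3-byte form → E0 A6 98.
U+48B1: 3-byte form → E4 A2 B1.
U+261E2: 4-byte form → F0 A6 87 A2.
U+26EA: 3-byte form → E2 9B AA.
Concatenated (13 bytes): E0 A6 98 E4 A2 B1 F0 A6 87 A2 E2 9B AA.

E0 A6 98 E4 A2 B1 F0 A6 87 A2 E2 9B AA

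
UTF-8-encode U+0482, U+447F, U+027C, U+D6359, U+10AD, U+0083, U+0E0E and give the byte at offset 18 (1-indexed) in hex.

1-indexed offset 18 is 0-indexed offset 17.
U+0482 → 2-byte form D2 82 at offsets 0–1.
U+447F → 3-byte form E4 91 BF at offsets 2–4.
U+027C → 2-byte form C9 BC at offsets 5–6.
U+D6359 → 4-byte form F3 96 8D 99 at offsets 7–10.
U+10AD → 3-byte form E1 82 AD at offsets 11–13.
U+0083 → 2-byte form C2 83 at offsets 14–15.
U+0E0E → 3-byte form E0 B8 8E at offsets 16–18.
Offset 17 falls in char 7's range; it's byte 2 of E0 B8 8E = 0xB8.

0xB8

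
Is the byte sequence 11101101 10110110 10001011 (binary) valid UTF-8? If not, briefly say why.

invalid (encodes a surrogate (U+D800–U+DFFF))

Structurally a 3-byte sequence; payload = 0xDD8B.
But 0xDD8B is in U+D800–U+DFFF, the surrogate range. Surrogates are not Unicode scalar values and are forbidden in UTF-8.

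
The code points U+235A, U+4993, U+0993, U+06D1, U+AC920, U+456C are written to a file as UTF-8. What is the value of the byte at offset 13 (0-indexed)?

0xA4

U+235A → 3-byte form E2 8D 9A at offsets 0–2.
U+4993 → 3-byte form E4 A6 93 at offsets 3–5.
U+0993 → 3-byte form E0 A6 93 at offsets 6–8.
U+06D1 → 2-byte form DB 91 at offsets 9–10.
U+AC920 → 4-byte form F2 AC A4 A0 at offsets 11–14.
Offset 13 falls in char 5's range; it's byte 3 of F2 AC A4 A0 = 0xA4.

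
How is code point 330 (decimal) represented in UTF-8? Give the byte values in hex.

U+014A = 0x14A = 330 decimal. In range U+0080–U+07FF → 2-byte form: 110xxxxx 10xxxxxx.
Binary (11 bits): 00101001010.
Split 5+6: 00101 | 001010.
Byte 1: 11000101 = 0xC5.
Byte 2: 10001010 = 0x8A.

C5 8A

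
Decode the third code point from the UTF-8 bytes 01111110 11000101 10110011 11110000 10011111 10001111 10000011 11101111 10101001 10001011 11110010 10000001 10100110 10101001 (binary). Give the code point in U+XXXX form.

Offset 0: leading byte 0x7E = 01111110 → 1-byte char #1 = 7E.
Offset 1: leading byte 0xC5 = 11000101 → 2-byte char #2 = C5 B3.
Offset 3: leading byte 0xF0 = 11110000 → 4-byte char #3 = F0 9F 8F 83.
Leading byte 0xF0 = 11110000 matches 11110xxx → 4-byte sequence.
Byte 1: 0xF0 = 11110000, payload 000 (3 bits).
Byte 2: 0x9F = 10011111 (10xxxxxx ✓), payload 011111.
Byte 3: 0x8F = 10001111 (10xxxxxx ✓), payload 001111.
Byte 4: 0x83 = 10000011 (10xxxxxx ✓), payload 000011.
Concatenate: 000011111001111000011 = 0x1F3C3 (21 bits → U+1F3C3).

U+1F3C3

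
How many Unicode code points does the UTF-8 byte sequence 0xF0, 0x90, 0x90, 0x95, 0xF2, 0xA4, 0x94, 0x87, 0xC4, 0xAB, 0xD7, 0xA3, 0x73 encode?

5

Byte at offset 0: 0xF0 = 11110000 → 4-byte char (#1). Advance 4.
Byte at offset 4: 0xF2 = 11110010 → 4-byte char (#2). Advance 4.
Byte at offset 8: 0xC4 = 11000100 → 2-byte char (#3). Advance 2.
Byte at offset 10: 0xD7 = 11010111 → 2-byte char (#4). Advance 2.
Byte at offset 12: 0x73 = 01110011 → 1-byte char (#5). Advance 1.
Reached end at offset 13 after 5 code points.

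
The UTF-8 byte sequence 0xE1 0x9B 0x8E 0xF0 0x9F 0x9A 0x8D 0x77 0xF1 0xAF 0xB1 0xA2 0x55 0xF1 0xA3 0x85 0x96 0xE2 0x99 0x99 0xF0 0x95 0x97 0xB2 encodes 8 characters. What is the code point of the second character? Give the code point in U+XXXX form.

Offset 0: leading byte 0xE1 = 11100001 → 3-byte char #1 = E1 9B 8E.
Offset 3: leading byte 0xF0 = 11110000 → 4-byte char #2 = F0 9F 9A 8D.
Leading byte 0xF0 = 11110000 matches 11110xxx → 4-byte sequence.
Byte 1: 0xF0 = 11110000, payload 000 (3 bits).
Byte 2: 0x9F = 10011111 (10xxxxxx ✓), payload 011111.
Byte 3: 0x9A = 10011010 (10xxxxxx ✓), payload 011010.
Byte 4: 0x8D = 10001101 (10xxxxxx ✓), payload 001101.
Concatenate: 000011111011010001101 = 0x1F68D (21 bits → U+1F68D).

U+1F68D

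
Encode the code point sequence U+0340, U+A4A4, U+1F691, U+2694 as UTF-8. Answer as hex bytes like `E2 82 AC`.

CD 80 EA 92 A4 F0 9F 9A 91 E2 9A 94

U+0340: 2-byte form → CD 80.
U+A4A4: 3-byte form → EA 92 A4.
U+1F691: 4-byte form → F0 9F 9A 91.
U+2694: 3-byte form → E2 9A 94.
Concatenated (12 bytes): CD 80 EA 92 A4 F0 9F 9A 91 E2 9A 94.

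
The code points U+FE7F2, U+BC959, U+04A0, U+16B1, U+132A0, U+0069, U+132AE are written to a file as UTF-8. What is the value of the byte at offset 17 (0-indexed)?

0x69

U+FE7F2 → 4-byte form F3 BE 9F B2 at offsets 0–3.
U+BC959 → 4-byte form F2 BC A5 99 at offsets 4–7.
U+04A0 → 2-byte form D2 A0 at offsets 8–9.
U+16B1 → 3-byte form E1 9A B1 at offsets 10–12.
U+132A0 → 4-byte form F0 93 8A A0 at offsets 13–16.
U+0069 → 1-byte form 69 at offsets 17–17.
Offset 17 falls in char 6's range; it's byte 1 of 69 = 0x69.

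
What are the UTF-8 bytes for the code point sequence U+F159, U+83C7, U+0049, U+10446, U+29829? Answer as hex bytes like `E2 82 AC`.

U+F159: 3-byte form → EF 85 99.
U+83C7: 3-byte form → E8 8F 87.
U+0049: 1-byte form → 49.
U+10446: 4-byte form → F0 90 91 86.
U+29829: 4-byte form → F0 A9 A0 A9.
Concatenated (15 bytes): EF 85 99 E8 8F 87 49 F0 90 91 86 F0 A9 A0 A9.

EF 85 99 E8 8F 87 49 F0 90 91 86 F0 A9 A0 A9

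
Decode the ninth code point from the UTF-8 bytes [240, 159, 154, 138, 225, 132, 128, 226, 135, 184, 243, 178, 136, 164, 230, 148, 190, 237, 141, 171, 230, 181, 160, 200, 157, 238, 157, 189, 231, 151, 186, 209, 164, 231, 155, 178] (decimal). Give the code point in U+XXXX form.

Offset 0: leading byte 0xF0 = 11110000 → 4-byte char #1 = F0 9F 9A 8A.
Offset 4: leading byte 0xE1 = 11100001 → 3-byte char #2 = E1 84 80.
Offset 7: leading byte 0xE2 = 11100010 → 3-byte char #3 = E2 87 B8.
Offset 10: leading byte 0xF3 = 11110011 → 4-byte char #4 = F3 B2 88 A4.
Offset 14: leading byte 0xE6 = 11100110 → 3-byte char #5 = E6 94 BE.
Offset 17: leading byte 0xED = 11101101 → 3-byte char #6 = ED 8D AB.
Offset 20: leading byte 0xE6 = 11100110 → 3-byte char #7 = E6 B5 A0.
Offset 23: leading byte 0xC8 = 11001000 → 2-byte char #8 = C8 9D.
Offset 25: leading byte 0xEE = 11101110 → 3-byte char #9 = EE 9D BD.
Leading byte 0xEE = 11101110 matches 1110xxxx → 3-byte sequence.
Byte 1: 0xEE = 11101110, payload 1110 (4 bits).
Byte 2: 0x9D = 10011101 (10xxxxxx ✓), payload 011101.
Byte 3: 0xBD = 10111101 (10xxxxxx ✓), payload 111101.
Concatenate: 1110011101111101 = 0xE77D (16 bits → U+E77D).

U+E77D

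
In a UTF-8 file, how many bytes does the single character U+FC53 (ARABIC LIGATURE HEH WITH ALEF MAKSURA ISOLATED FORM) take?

3

U+FC53 = 0xFC53. UTF-8 uses 1 byte below 0x80, 2 below 0x800, 3 below 0x10000, 4 up to 0x10FFFF. 0xFC53 is in U+0800–U+FFFF → 3 bytes.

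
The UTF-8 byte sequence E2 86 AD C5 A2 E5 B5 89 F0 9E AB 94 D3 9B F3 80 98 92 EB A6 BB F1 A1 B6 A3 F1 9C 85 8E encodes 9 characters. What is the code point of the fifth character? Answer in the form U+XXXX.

U+04DB

Offset 0: leading byte 0xE2 = 11100010 → 3-byte char #1 = E2 86 AD.
Offset 3: leading byte 0xC5 = 11000101 → 2-byte char #2 = C5 A2.
Offset 5: leading byte 0xE5 = 11100101 → 3-byte char #3 = E5 B5 89.
Offset 8: leading byte 0xF0 = 11110000 → 4-byte char #4 = F0 9E AB 94.
Offset 12: leading byte 0xD3 = 11010011 → 2-byte char #5 = D3 9B.
Leading byte 0xD3 = 11010011 matches 110xxxxx → 2-byte sequence.
Byte 1: 0xD3 = 11010011, payload 10011 (5 bits).
Byte 2: 0x9B = 10011011 (10xxxxxx ✓), payload 011011.
Concatenate: 10011011011 = 0x4DB (11 bits → U+04DB).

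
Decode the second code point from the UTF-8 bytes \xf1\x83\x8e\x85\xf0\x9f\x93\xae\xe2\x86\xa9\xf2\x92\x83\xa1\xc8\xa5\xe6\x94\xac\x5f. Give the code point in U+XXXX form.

Offset 0: leading byte 0xF1 = 11110001 → 4-byte char #1 = F1 83 8E 85.
Offset 4: leading byte 0xF0 = 11110000 → 4-byte char #2 = F0 9F 93 AE.
Leading byte 0xF0 = 11110000 matches 11110xxx → 4-byte sequence.
Byte 1: 0xF0 = 11110000, payload 000 (3 bits).
Byte 2: 0x9F = 10011111 (10xxxxxx ✓), payload 011111.
Byte 3: 0x93 = 10010011 (10xxxxxx ✓), payload 010011.
Byte 4: 0xAE = 10101110 (10xxxxxx ✓), payload 101110.
Concatenate: 000011111010011101110 = 0x1F4EE (21 bits → U+1F4EE).

U+1F4EE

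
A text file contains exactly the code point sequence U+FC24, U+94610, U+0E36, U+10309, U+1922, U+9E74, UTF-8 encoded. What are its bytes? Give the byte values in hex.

EF B0 A4 F2 94 98 90 E0 B8 B6 F0 90 8C 89 E1 A4 A2 E9 B9 B4

U+FC24: 3-byte form → EF B0 A4.
U+94610: 4-byte form → F2 94 98 90.
U+0E36: 3-byte form → E0 B8 B6.
U+10309: 4-byte form → F0 90 8C 89.
U+1922: 3-byte form → E1 A4 A2.
U+9E74: 3-byte form → E9 B9 B4.
Concatenated (20 bytes): EF B0 A4 F2 94 98 90 E0 B8 B6 F0 90 8C 89 E1 A4 A2 E9 B9 B4.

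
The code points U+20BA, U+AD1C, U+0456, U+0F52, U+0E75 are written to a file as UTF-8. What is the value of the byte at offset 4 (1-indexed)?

0xEA

1-indexed offset 4 is 0-indexed offset 3.
U+20BA → 3-byte form E2 82 BA at offsets 0–2.
U+AD1C → 3-byte form EA B4 9C at offsets 3–5.
Offset 3 falls in char 2's range; it's byte 1 of EA B4 9C = 0xEA.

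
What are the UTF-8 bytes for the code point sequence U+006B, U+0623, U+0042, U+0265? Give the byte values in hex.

6B D8 A3 42 C9 A5

U+006B: 1-byte form → 6B.
U+0623: 2-byte form → D8 A3.
U+0042: 1-byte form → 42.
U+0265: 2-byte form → C9 A5.
Concatenated (6 bytes): 6B D8 A3 42 C9 A5.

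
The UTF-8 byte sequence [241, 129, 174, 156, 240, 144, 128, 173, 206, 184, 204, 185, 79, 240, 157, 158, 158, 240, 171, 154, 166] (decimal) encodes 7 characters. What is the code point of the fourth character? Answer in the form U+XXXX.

Offset 0: leading byte 0xF1 = 11110001 → 4-byte char #1 = F1 81 AE 9C.
Offset 4: leading byte 0xF0 = 11110000 → 4-byte char #2 = F0 90 80 AD.
Offset 8: leading byte 0xCE = 11001110 → 2-byte char #3 = CE B8.
Offset 10: leading byte 0xCC = 11001100 → 2-byte char #4 = CC B9.
Leading byte 0xCC = 11001100 matches 110xxxxx → 2-byte sequence.
Byte 1: 0xCC = 11001100, payload 01100 (5 bits).
Byte 2: 0xB9 = 10111001 (10xxxxxx ✓), payload 111001.
Concatenate: 01100111001 = 0x339 (11 bits → U+0339).

U+0339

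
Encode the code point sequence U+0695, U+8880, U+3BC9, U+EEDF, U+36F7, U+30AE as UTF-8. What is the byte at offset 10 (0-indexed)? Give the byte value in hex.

U+0695 → 2-byte form DA 95 at offsets 0–1.
U+8880 → 3-byte form E8 A2 80 at offsets 2–4.
U+3BC9 → 3-byte form E3 AF 89 at offsets 5–7.
U+EEDF → 3-byte form EE BB 9F at offsets 8–10.
Offset 10 falls in char 4's range; it's byte 3 of EE BB 9F = 0x9F.

0x9F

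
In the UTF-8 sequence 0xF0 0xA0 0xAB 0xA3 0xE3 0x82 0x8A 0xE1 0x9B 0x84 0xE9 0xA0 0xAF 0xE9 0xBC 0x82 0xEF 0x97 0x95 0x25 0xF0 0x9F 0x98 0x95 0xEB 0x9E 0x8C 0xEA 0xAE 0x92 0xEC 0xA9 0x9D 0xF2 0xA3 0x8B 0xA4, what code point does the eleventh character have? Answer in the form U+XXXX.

U+CA5D

Offset 0: leading byte 0xF0 = 11110000 → 4-byte char #1 = F0 A0 AB A3.
Offset 4: leading byte 0xE3 = 11100011 → 3-byte char #2 = E3 82 8A.
Offset 7: leading byte 0xE1 = 11100001 → 3-byte char #3 = E1 9B 84.
Offset 10: leading byte 0xE9 = 11101001 → 3-byte char #4 = E9 A0 AF.
Offset 13: leading byte 0xE9 = 11101001 → 3-byte char #5 = E9 BC 82.
Offset 16: leading byte 0xEF = 11101111 → 3-byte char #6 = EF 97 95.
Offset 19: leading byte 0x25 = 00100101 → 1-byte char #7 = 25.
Offset 20: leading byte 0xF0 = 11110000 → 4-byte char #8 = F0 9F 98 95.
Offset 24: leading byte 0xEB = 11101011 → 3-byte char #9 = EB 9E 8C.
Offset 27: leading byte 0xEA = 11101010 → 3-byte char #10 = EA AE 92.
Offset 30: leading byte 0xEC = 11101100 → 3-byte char #11 = EC A9 9D.
Leading byte 0xEC = 11101100 matches 1110xxxx → 3-byte sequence.
Byte 1: 0xEC = 11101100, payload 1100 (4 bits).
Byte 2: 0xA9 = 10101001 (10xxxxxx ✓), payload 101001.
Byte 3: 0x9D = 10011101 (10xxxxxx ✓), payload 011101.
Concatenate: 1100101001011101 = 0xCA5D (16 bits → U+CA5D).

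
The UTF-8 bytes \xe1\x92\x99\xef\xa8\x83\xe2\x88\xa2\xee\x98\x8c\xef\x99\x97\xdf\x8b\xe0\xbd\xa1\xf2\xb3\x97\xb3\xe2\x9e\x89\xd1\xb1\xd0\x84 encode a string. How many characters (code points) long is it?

Byte at offset 0: 0xE1 = 11100001 → 3-byte char (#1). Advance 3.
Byte at offset 3: 0xEF = 11101111 → 3-byte char (#2). Advance 3.
Byte at offset 6: 0xE2 = 11100010 → 3-byte char (#3). Advance 3.
Byte at offset 9: 0xEE = 11101110 → 3-byte char (#4). Advance 3.
Byte at offset 12: 0xEF = 11101111 → 3-byte char (#5). Advance 3.
Byte at offset 15: 0xDF = 11011111 → 2-byte char (#6). Advance 2.
Byte at offset 17: 0xE0 = 11100000 → 3-byte char (#7). Advance 3.
Byte at offset 20: 0xF2 = 11110010 → 4-byte char (#8). Advance 4.
Byte at offset 24: 0xE2 = 11100010 → 3-byte char (#9). Advance 3.
Byte at offset 27: 0xD1 = 11010001 → 2-byte char (#10). Advance 2.
Byte at offset 29: 0xD0 = 11010000 → 2-byte char (#11). Advance 2.
Reached end at offset 31 after 11 code points.

11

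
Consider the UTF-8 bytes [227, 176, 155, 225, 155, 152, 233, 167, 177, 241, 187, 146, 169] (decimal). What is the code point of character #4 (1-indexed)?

Offset 0: leading byte 0xE3 = 11100011 → 3-byte char #1 = E3 B0 9B.
Offset 3: leading byte 0xE1 = 11100001 → 3-byte char #2 = E1 9B 98.
Offset 6: leading byte 0xE9 = 11101001 → 3-byte char #3 = E9 A7 B1.
Offset 9: leading byte 0xF1 = 11110001 → 4-byte char #4 = F1 BB 92 A9.
Leading byte 0xF1 = 11110001 matches 11110xxx → 4-byte sequence.
Byte 1: 0xF1 = 11110001, payload 001 (3 bits).
Byte 2: 0xBB = 10111011 (10xxxxxx ✓), payload 111011.
Byte 3: 0x92 = 10010010 (10xxxxxx ✓), payload 010010.
Byte 4: 0xA9 = 10101001 (10xxxxxx ✓), payload 101001.
Concatenate: 001111011010010101001 = 0x7B4A9 (21 bits → U+7B4A9).

U+7B4A9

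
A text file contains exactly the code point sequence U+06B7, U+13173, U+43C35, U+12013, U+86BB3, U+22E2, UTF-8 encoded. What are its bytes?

DA B7 F0 93 85 B3 F1 83 B0 B5 F0 92 80 93 F2 86 AE B3 E2 8B A2

U+06B7: 2-byte form → DA B7.
U+13173: 4-byte form → F0 93 85 B3.
U+43C35: 4-byte form → F1 83 B0 B5.
U+12013: 4-byte form → F0 92 80 93.
U+86BB3: 4-byte form → F2 86 AE B3.
U+22E2: 3-byte form → E2 8B A2.
Concatenated (21 bytes): DA B7 F0 93 85 B3 F1 83 B0 B5 F0 92 80 93 F2 86 AE B3 E2 8B A2.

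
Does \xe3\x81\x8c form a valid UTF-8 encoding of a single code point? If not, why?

valid

Leading byte 0xE3 = 11100011 → 3-byte form.
Continuation bytes 0x81=10000001, 0x8C=10001100 all match 10xxxxxx.
Decoded value 0x304C is ≥ 0x800 (shortest form) and not a surrogate.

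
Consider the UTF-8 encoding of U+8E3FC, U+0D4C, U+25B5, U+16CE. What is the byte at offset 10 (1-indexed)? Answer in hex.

1-indexed offset 10 is 0-indexed offset 9.
U+8E3FC → 4-byte form F2 8E 8F BC at offsets 0–3.
U+0D4C → 3-byte form E0 B5 8C at offsets 4–6.
U+25B5 → 3-byte form E2 96 B5 at offsets 7–9.
Offset 9 falls in char 3's range; it's byte 3 of E2 96 B5 = 0xB5.

0xB5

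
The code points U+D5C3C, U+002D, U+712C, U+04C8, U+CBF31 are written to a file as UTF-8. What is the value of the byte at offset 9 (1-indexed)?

0xD3

1-indexed offset 9 is 0-indexed offset 8.
U+D5C3C → 4-byte form F3 95 B0 BC at offsets 0–3.
U+002D → 1-byte form 2D at offsets 4–4.
U+712C → 3-byte form E7 84 AC at offsets 5–7.
U+04C8 → 2-byte form D3 88 at offsets 8–9.
Offset 8 falls in char 4's range; it's byte 1 of D3 88 = 0xD3.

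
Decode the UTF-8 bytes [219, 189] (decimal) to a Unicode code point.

Leading byte 0xDB = 11011011 matches 110xxxxx → 2-byte sequence.
Byte 1: 0xDB = 11011011, payload 11011 (5 bits).
Byte 2: 0xBD = 10111101 (10xxxxxx ✓), payload 111101.
Concatenate: 11011111101 = 0x6FD (11 bits → U+06FD).

U+06FD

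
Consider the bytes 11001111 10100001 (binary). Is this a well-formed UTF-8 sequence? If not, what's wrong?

Leading byte 0xCF = 11001111 → 2-byte form.
Continuation bytes 0xA1=10100001 all match 10xxxxxx.
Decoded value 0x3E1 is ≥ 0x80 (shortest form) and not a surrogate.

valid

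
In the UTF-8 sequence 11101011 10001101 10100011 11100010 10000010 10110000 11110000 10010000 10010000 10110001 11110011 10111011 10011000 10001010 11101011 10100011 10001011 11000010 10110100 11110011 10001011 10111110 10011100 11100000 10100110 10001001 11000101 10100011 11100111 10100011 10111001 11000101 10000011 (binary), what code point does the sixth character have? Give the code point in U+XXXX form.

Offset 0: leading byte 0xEB = 11101011 → 3-byte char #1 = EB 8D A3.
Offset 3: leading byte 0xE2 = 11100010 → 3-byte char #2 = E2 82 B0.
Offset 6: leading byte 0xF0 = 11110000 → 4-byte char #3 = F0 90 90 B1.
Offset 10: leading byte 0xF3 = 11110011 → 4-byte char #4 = F3 BB 98 8A.
Offset 14: leading byte 0xEB = 11101011 → 3-byte char #5 = EB A3 8B.
Offset 17: leading byte 0xC2 = 11000010 → 2-byte char #6 = C2 B4.
Leading byte 0xC2 = 11000010 matches 110xxxxx → 2-byte sequence.
Byte 1: 0xC2 = 11000010, payload 00010 (5 bits).
Byte 2: 0xB4 = 10110100 (10xxxxxx ✓), payload 110100.
Concatenate: 00010110100 = 0xB4 (11 bits → U+00B4).

U+00B4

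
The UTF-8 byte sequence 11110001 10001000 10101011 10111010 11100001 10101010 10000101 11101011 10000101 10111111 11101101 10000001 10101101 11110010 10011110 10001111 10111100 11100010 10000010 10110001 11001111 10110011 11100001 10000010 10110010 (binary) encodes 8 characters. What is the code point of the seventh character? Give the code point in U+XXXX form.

U+03F3

Offset 0: leading byte 0xF1 = 11110001 → 4-byte char #1 = F1 88 AB BA.
Offset 4: leading byte 0xE1 = 11100001 → 3-byte char #2 = E1 AA 85.
Offset 7: leading byte 0xEB = 11101011 → 3-byte char #3 = EB 85 BF.
Offset 10: leading byte 0xED = 11101101 → 3-byte char #4 = ED 81 AD.
Offset 13: leading byte 0xF2 = 11110010 → 4-byte char #5 = F2 9E 8F BC.
Offset 17: leading byte 0xE2 = 11100010 → 3-byte char #6 = E2 82 B1.
Offset 20: leading byte 0xCF = 11001111 → 2-byte char #7 = CF B3.
Leading byte 0xCF = 11001111 matches 110xxxxx → 2-byte sequence.
Byte 1: 0xCF = 11001111, payload 01111 (5 bits).
Byte 2: 0xB3 = 10110011 (10xxxxxx ✓), payload 110011.
Concatenate: 01111110011 = 0x3F3 (11 bits → U+03F3).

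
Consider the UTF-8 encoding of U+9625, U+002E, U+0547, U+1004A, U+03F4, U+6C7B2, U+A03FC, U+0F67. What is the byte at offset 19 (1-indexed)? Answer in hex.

0x8F

1-indexed offset 19 is 0-indexed offset 18.
U+9625 → 3-byte form E9 98 A5 at offsets 0–2.
U+002E → 1-byte form 2E at offsets 3–3.
U+0547 → 2-byte form D5 87 at offsets 4–5.
U+1004A → 4-byte form F0 90 81 8A at offsets 6–9.
U+03F4 → 2-byte form CF B4 at offsets 10–11.
U+6C7B2 → 4-byte form F1 AC 9E B2 at offsets 12–15.
U+A03FC → 4-byte form F2 A0 8F BC at offsets 16–19.
Offset 18 falls in char 7's range; it's byte 3 of F2 A0 8F BC = 0x8F.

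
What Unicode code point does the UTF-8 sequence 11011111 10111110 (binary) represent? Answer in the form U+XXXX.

U+07FE

Leading byte 0xDF = 11011111 matches 110xxxxx → 2-byte sequence.
Byte 1: 0xDF = 11011111, payload 11111 (5 bits).
Byte 2: 0xBE = 10111110 (10xxxxxx ✓), payload 111110.
Concatenate: 11111111110 = 0x7FE (11 bits → U+07FE).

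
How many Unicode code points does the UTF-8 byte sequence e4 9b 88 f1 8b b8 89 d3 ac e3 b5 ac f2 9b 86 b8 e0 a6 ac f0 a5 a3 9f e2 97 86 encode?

8

Byte at offset 0: 0xE4 = 11100100 → 3-byte char (#1). Advance 3.
Byte at offset 3: 0xF1 = 11110001 → 4-byte char (#2). Advance 4.
Byte at offset 7: 0xD3 = 11010011 → 2-byte char (#3). Advance 2.
Byte at offset 9: 0xE3 = 11100011 → 3-byte char (#4). Advance 3.
Byte at offset 12: 0xF2 = 11110010 → 4-byte char (#5). Advance 4.
Byte at offset 16: 0xE0 = 11100000 → 3-byte char (#6). Advance 3.
Byte at offset 19: 0xF0 = 11110000 → 4-byte char (#7). Advance 4.
Byte at offset 23: 0xE2 = 11100010 → 3-byte char (#8). Advance 3.
Reached end at offset 26 after 8 code points.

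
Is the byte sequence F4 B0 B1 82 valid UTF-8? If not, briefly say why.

invalid (encodes a value above U+10FFFF)

Leading byte 0xF4 = 11110100 → 4-byte form.
Payload = 0x130C42, which exceeds U+10FFFF, the maximum Unicode code point. (Leading bytes F5–FF, or F4 followed by ≥ 0x90, are invalid.)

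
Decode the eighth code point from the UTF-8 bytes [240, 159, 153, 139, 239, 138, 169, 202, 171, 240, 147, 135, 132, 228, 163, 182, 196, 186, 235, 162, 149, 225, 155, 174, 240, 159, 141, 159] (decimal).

U+16EE

Offset 0: leading byte 0xF0 = 11110000 → 4-byte char #1 = F0 9F 99 8B.
Offset 4: leading byte 0xEF = 11101111 → 3-byte char #2 = EF 8A A9.
Offset 7: leading byte 0xCA = 11001010 → 2-byte char #3 = CA AB.
Offset 9: leading byte 0xF0 = 11110000 → 4-byte char #4 = F0 93 87 84.
Offset 13: leading byte 0xE4 = 11100100 → 3-byte char #5 = E4 A3 B6.
Offset 16: leading byte 0xC4 = 11000100 → 2-byte char #6 = C4 BA.
Offset 18: leading byte 0xEB = 11101011 → 3-byte char #7 = EB A2 95.
Offset 21: leading byte 0xE1 = 11100001 → 3-byte char #8 = E1 9B AE.
Leading byte 0xE1 = 11100001 matches 1110xxxx → 3-byte sequence.
Byte 1: 0xE1 = 11100001, payload 0001 (4 bits).
Byte 2: 0x9B = 10011011 (10xxxxxx ✓), payload 011011.
Byte 3: 0xAE = 10101110 (10xxxxxx ✓), payload 101110.
Concatenate: 0001011011101110 = 0x16EE (16 bits → U+16EE).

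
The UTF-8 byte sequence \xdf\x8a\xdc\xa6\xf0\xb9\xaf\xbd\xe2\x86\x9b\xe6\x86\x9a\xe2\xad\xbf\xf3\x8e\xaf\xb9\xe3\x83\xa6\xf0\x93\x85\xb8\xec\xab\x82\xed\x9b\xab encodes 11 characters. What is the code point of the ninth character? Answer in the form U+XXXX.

Offset 0: leading byte 0xDF = 11011111 → 2-byte char #1 = DF 8A.
Offset 2: leading byte 0xDC = 11011100 → 2-byte char #2 = DC A6.
Offset 4: leading byte 0xF0 = 11110000 → 4-byte char #3 = F0 B9 AF BD.
Offset 8: leading byte 0xE2 = 11100010 → 3-byte char #4 = E2 86 9B.
Offset 11: leading byte 0xE6 = 11100110 → 3-byte char #5 = E6 86 9A.
Offset 14: leading byte 0xE2 = 11100010 → 3-byte char #6 = E2 AD BF.
Offset 17: leading byte 0xF3 = 11110011 → 4-byte char #7 = F3 8E AF B9.
Offset 21: leading byte 0xE3 = 11100011 → 3-byte char #8 = E3 83 A6.
Offset 24: leading byte 0xF0 = 11110000 → 4-byte char #9 = F0 93 85 B8.
Leading byte 0xF0 = 11110000 matches 11110xxx → 4-byte sequence.
Byte 1: 0xF0 = 11110000, payload 000 (3 bits).
Byte 2: 0x93 = 10010011 (10xxxxxx ✓), payload 010011.
Byte 3: 0x85 = 10000101 (10xxxxxx ✓), payload 000101.
Byte 4: 0xB8 = 10111000 (10xxxxxx ✓), payload 111000.
Concatenate: 000010011000101111000 = 0x13178 (21 bits → U+13178).

U+13178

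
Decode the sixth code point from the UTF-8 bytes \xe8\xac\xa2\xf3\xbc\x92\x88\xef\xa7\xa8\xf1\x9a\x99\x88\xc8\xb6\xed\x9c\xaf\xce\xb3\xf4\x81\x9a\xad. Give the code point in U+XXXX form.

Offset 0: leading byte 0xE8 = 11101000 → 3-byte char #1 = E8 AC A2.
Offset 3: leading byte 0xF3 = 11110011 → 4-byte char #2 = F3 BC 92 88.
Offset 7: leading byte 0xEF = 11101111 → 3-byte char #3 = EF A7 A8.
Offset 10: leading byte 0xF1 = 11110001 → 4-byte char #4 = F1 9A 99 88.
Offset 14: leading byte 0xC8 = 11001000 → 2-byte char #5 = C8 B6.
Offset 16: leading byte 0xED = 11101101 → 3-byte char #6 = ED 9C AF.
Leading byte 0xED = 11101101 matches 1110xxxx → 3-byte sequence.
Byte 1: 0xED = 11101101, payload 1101 (4 bits).
Byte 2: 0x9C = 10011100 (10xxxxxx ✓), payload 011100.
Byte 3: 0xAF = 10101111 (10xxxxxx ✓), payload 101111.
Concatenate: 1101011100101111 = 0xD72F (16 bits → U+D72F).

U+D72F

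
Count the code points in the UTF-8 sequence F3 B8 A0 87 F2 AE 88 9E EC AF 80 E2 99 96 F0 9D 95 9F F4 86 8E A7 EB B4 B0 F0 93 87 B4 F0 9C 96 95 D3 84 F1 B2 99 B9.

Byte at offset 0: 0xF3 = 11110011 → 4-byte char (#1). Advance 4.
Byte at offset 4: 0xF2 = 11110010 → 4-byte char (#2). Advance 4.
Byte at offset 8: 0xEC = 11101100 → 3-byte char (#3). Advance 3.
Byte at offset 11: 0xE2 = 11100010 → 3-byte char (#4). Advance 3.
Byte at offset 14: 0xF0 = 11110000 → 4-byte char (#5). Advance 4.
Byte at offset 18: 0xF4 = 11110100 → 4-byte char (#6). Advance 4.
Byte at offset 22: 0xEB = 11101011 → 3-byte char (#7). Advance 3.
Byte at offset 25: 0xF0 = 11110000 → 4-byte char (#8). Advance 4.
Byte at offset 29: 0xF0 = 11110000 → 4-byte char (#9). Advance 4.
Byte at offset 33: 0xD3 = 11010011 → 2-byte char (#10). Advance 2.
Byte at offset 35: 0xF1 = 11110001 → 4-byte char (#11). Advance 4.
Reached end at offset 39 after 11 code points.

11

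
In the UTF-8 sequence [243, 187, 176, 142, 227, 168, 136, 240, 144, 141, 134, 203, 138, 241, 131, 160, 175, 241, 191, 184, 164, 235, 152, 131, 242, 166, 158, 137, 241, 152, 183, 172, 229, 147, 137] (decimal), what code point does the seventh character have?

U+B603

Offset 0: leading byte 0xF3 = 11110011 → 4-byte char #1 = F3 BB B0 8E.
Offset 4: leading byte 0xE3 = 11100011 → 3-byte char #2 = E3 A8 88.
Offset 7: leading byte 0xF0 = 11110000 → 4-byte char #3 = F0 90 8D 86.
Offset 11: leading byte 0xCB = 11001011 → 2-byte char #4 = CB 8A.
Offset 13: leading byte 0xF1 = 11110001 → 4-byte char #5 = F1 83 A0 AF.
Offset 17: leading byte 0xF1 = 11110001 → 4-byte char #6 = F1 BF B8 A4.
Offset 21: leading byte 0xEB = 11101011 → 3-byte char #7 = EB 98 83.
Leading byte 0xEB = 11101011 matches 1110xxxx → 3-byte sequence.
Byte 1: 0xEB = 11101011, payload 1011 (4 bits).
Byte 2: 0x98 = 10011000 (10xxxxxx ✓), payload 011000.
Byte 3: 0x83 = 10000011 (10xxxxxx ✓), payload 000011.
Concatenate: 1011011000000011 = 0xB603 (16 bits → U+B603).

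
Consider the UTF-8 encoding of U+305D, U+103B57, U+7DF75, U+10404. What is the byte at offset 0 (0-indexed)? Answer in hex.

U+305D → 3-byte form E3 81 9D at offsets 0–2.
Offset 0 falls in char 1's range; it's byte 1 of E3 81 9D = 0xE3.

0xE3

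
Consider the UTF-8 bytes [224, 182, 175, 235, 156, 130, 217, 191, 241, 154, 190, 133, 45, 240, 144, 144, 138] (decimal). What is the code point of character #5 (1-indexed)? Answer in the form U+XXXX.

Offset 0: leading byte 0xE0 = 11100000 → 3-byte char #1 = E0 B6 AF.
Offset 3: leading byte 0xEB = 11101011 → 3-byte char #2 = EB 9C 82.
Offset 6: leading byte 0xD9 = 11011001 → 2-byte char #3 = D9 BF.
Offset 8: leading byte 0xF1 = 11110001 → 4-byte char #4 = F1 9A BE 85.
Offset 12: leading byte 0x2D = 00101101 → 1-byte char #5 = 2D.
Leading byte 0x2D = 00101101 matches 0xxxxxxx → 1-byte sequence.
Byte 1: 0x2D = 00101101, payload 0101101 (7 bits).
Concatenate: 0101101 = 0x2D (7 bits → U+002D).

U+002D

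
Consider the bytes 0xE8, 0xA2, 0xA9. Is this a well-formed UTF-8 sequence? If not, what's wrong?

Leading byte 0xE8 = 11101000 → 3-byte form.
Continuation bytes 0xA2=10100010, 0xA9=10101001 all match 10xxxxxx.
Decoded value 0x88A9 is ≥ 0x800 (shortest form) and not a surrogate.

valid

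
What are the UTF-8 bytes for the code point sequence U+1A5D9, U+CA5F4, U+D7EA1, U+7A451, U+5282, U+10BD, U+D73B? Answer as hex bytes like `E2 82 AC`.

U+1A5D9: 4-byte form → F0 9A 97 99.
U+CA5F4: 4-byte form → F3 8A 97 B4.
U+D7EA1: 4-byte form → F3 97 BA A1.
U+7A451: 4-byte form → F1 BA 91 91.
U+5282: 3-byte form → E5 8A 82.
U+10BD: 3-byte form → E1 82 BD.
U+D73B: 3-byte form → ED 9C BB.
Concatenated (25 bytes): F0 9A 97 99 F3 8A 97 B4 F3 97 BA A1 F1 BA 91 91 E5 8A 82 E1 82 BD ED 9C BB.

F0 9A 97 99 F3 8A 97 B4 F3 97 BA A1 F1 BA 91 91 E5 8A 82 E1 82 BD ED 9C BB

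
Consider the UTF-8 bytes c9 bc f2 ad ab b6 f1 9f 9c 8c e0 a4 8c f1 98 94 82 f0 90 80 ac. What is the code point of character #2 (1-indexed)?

Offset 0: leading byte 0xC9 = 11001001 → 2-byte char #1 = C9 BC.
Offset 2: leading byte 0xF2 = 11110010 → 4-byte char #2 = F2 AD AB B6.
Leading byte 0xF2 = 11110010 matches 11110xxx → 4-byte sequence.
Byte 1: 0xF2 = 11110010, payload 010 (3 bits).
Byte 2: 0xAD = 10101101 (10xxxxxx ✓), payload 101101.
Byte 3: 0xAB = 10101011 (10xxxxxx ✓), payload 101011.
Byte 4: 0xB6 = 10110110 (10xxxxxx ✓), payload 110110.
Concatenate: 010101101101011110110 = 0xADAF6 (21 bits → U+ADAF6).

U+ADAF6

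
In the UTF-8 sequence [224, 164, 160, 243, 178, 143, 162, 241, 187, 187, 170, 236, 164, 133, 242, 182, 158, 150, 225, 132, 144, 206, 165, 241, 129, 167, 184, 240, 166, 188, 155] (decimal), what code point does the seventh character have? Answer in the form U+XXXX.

U+03A5

Offset 0: leading byte 0xE0 = 11100000 → 3-byte char #1 = E0 A4 A0.
Offset 3: leading byte 0xF3 = 11110011 → 4-byte char #2 = F3 B2 8F A2.
Offset 7: leading byte 0xF1 = 11110001 → 4-byte char #3 = F1 BB BB AA.
Offset 11: leading byte 0xEC = 11101100 → 3-byte char #4 = EC A4 85.
Offset 14: leading byte 0xF2 = 11110010 → 4-byte char #5 = F2 B6 9E 96.
Offset 18: leading byte 0xE1 = 11100001 → 3-byte char #6 = E1 84 90.
Offset 21: leading byte 0xCE = 11001110 → 2-byte char #7 = CE A5.
Leading byte 0xCE = 11001110 matches 110xxxxx → 2-byte sequence.
Byte 1: 0xCE = 11001110, payload 01110 (5 bits).
Byte 2: 0xA5 = 10100101 (10xxxxxx ✓), payload 100101.
Concatenate: 01110100101 = 0x3A5 (11 bits → U+03A5).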